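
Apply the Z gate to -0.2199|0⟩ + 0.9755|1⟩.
-0.2199|0⟩ - 0.9755|1⟩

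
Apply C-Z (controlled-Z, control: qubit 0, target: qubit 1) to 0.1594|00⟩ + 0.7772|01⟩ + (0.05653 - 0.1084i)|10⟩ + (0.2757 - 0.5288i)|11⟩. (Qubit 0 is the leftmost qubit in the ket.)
0.1594|00⟩ + 0.7772|01⟩ + (0.05653 - 0.1084i)|10⟩ + (-0.2757 + 0.5288i)|11⟩

C-Z leaves the control-|0⟩ kets |00⟩, |01⟩ unchanged and applies Z to qubit 1 on the control-|1⟩ pair (|10⟩, |11⟩).
Z = [[1, 0], [0, -1]].
With a = amp(|10⟩) = (0.05653 - 0.1084i) and b = amp(|11⟩) = (0.2757 - 0.5288i):
new amp(|10⟩) = (1)·a = (0.05653 - 0.1084i)
new amp(|11⟩) = (-1)·b = (-0.2757 + 0.5288i)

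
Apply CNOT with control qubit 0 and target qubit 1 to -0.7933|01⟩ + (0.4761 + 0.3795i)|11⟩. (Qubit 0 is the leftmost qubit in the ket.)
-0.7933|01⟩ + (0.4761 + 0.3795i)|10⟩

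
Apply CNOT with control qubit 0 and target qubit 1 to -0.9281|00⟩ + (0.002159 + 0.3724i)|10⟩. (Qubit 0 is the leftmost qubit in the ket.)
-0.9281|00⟩ + (0.002159 + 0.3724i)|11⟩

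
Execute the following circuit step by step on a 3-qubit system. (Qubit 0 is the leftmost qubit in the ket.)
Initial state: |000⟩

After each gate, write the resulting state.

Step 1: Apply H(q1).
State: 1/√2|000⟩ + 1/√2|010⟩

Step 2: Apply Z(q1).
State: 1/√2|000⟩ - 1/√2|010⟩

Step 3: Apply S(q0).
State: 1/√2|000⟩ - 1/√2|010⟩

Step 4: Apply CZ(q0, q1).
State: 1/√2|000⟩ - 1/√2|010⟩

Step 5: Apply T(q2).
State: 1/√2|000⟩ - 1/√2|010⟩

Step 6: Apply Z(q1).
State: 1/√2|000⟩ + 1/√2|010⟩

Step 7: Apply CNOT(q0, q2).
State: 1/√2|000⟩ + 1/√2|010⟩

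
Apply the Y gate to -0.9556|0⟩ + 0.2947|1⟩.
-0.2947i|0⟩ - 0.9556i|1⟩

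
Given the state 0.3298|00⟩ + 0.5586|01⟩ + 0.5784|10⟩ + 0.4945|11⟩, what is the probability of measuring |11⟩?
0.2445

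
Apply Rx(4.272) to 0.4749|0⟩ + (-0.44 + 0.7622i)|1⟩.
(0.3893 + 0.3716i)|0⟩ + (0.2357 - 0.8093i)|1⟩

Rx(4.272) = [[cos(θ/2), −i·sin(θ/2)], [−i·sin(θ/2), cos(θ/2)]]; θ = 4.272, cos(θ/2) ≈ -0.535588, sin(θ/2) ≈ 0.84448.
With a = amp(|0⟩) = 0.4749 and b = amp(|1⟩) = (-0.44 + 0.7622i):
new amp(|0⟩) = (-0.535588)·a + (-0.84448i)·b = (0.3893 + 0.3716i)
new amp(|1⟩) = (-0.84448i)·a + (-0.535588)·b = (0.2357 - 0.8093i)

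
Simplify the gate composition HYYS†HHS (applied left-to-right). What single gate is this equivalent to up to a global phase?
H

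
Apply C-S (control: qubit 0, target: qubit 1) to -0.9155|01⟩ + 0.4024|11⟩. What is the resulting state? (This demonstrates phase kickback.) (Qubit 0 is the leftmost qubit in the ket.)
-0.9155|01⟩ + 0.4024i|11⟩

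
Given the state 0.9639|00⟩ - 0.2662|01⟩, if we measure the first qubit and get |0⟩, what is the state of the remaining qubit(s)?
0.9639|0⟩ - 0.2662|1⟩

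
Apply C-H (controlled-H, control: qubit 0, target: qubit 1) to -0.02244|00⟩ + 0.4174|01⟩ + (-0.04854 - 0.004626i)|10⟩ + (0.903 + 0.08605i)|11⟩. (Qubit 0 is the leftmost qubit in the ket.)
-0.02244|00⟩ + 0.4174|01⟩ + (0.6042 + 0.05758i)|10⟩ + (-0.6728 - 0.06412i)|11⟩

C-H leaves the control-|0⟩ kets |00⟩, |01⟩ unchanged and applies H to qubit 1 on the control-|1⟩ pair (|10⟩, |11⟩).
H = [[1/√2, 1/√2], [1/√2, -1/√2]].
With a = amp(|10⟩) = (-0.04854 - 0.004626i) and b = amp(|11⟩) = (0.903 + 0.08605i):
new amp(|10⟩) = (1/√2)·a + (1/√2)·b = (0.6042 + 0.05758i)
new amp(|11⟩) = (1/√2)·a + (-1/√2)·b = (-0.6728 - 0.06412i)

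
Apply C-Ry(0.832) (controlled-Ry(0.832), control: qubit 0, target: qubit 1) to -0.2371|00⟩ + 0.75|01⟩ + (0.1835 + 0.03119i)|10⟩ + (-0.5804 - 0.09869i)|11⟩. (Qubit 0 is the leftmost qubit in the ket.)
-0.2371|00⟩ + 0.75|01⟩ + (0.4024 + 0.06841i)|10⟩ + (-0.4567 - 0.07767i)|11⟩

C-Ry(0.832) leaves the control-|0⟩ kets |00⟩, |01⟩ unchanged and applies Ry(0.832) to qubit 1 on the control-|1⟩ pair (|10⟩, |11⟩).
Ry(0.832) = [[cos(θ/2), −sin(θ/2)], [sin(θ/2), cos(θ/2)]]; θ = 0.832, cos(θ/2) ≈ 0.914713, sin(θ/2) ≈ 0.404105.
With a = amp(|10⟩) = (0.1835 + 0.03119i) and b = amp(|11⟩) = (-0.5804 - 0.09869i):
new amp(|10⟩) = (0.914713)·a + (-0.404105)·b = (0.4024 + 0.06841i)
new amp(|11⟩) = (0.404105)·a + (0.914713)·b = (-0.4567 - 0.07767i)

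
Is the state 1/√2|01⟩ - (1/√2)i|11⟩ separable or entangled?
Separable

Writing the state as a|00⟩ + b|01⟩ + c|10⟩ + d|11⟩, it is a product state iff ad − bc = 0.
Here (a, b, c, d) = (0, 1/√2, 0, -(1/√2)i): ad − bc = (0)(-(1/√2)i) − (1/√2)(0) = 0, so the state is separable.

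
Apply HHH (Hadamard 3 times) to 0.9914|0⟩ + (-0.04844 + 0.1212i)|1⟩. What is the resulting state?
(0.6668 + 0.0857i)|0⟩ + (0.7353 - 0.0857i)|1⟩

H² = I, so H^3 = H: a single Hadamard. With (a, b) = (0.9914, (-0.04844 + 0.1212i)), H gives ((a + b)/√2, (a − b)/√2) = ((0.6668 + 0.0857i), (0.7353 - 0.0857i)).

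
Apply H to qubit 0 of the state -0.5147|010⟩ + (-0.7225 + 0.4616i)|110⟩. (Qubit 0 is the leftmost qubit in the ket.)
(-0.8748 + 0.3264i)|010⟩ + (0.1469 - 0.3264i)|110⟩

H on qubit 0 mixes each pair of kets that differ only in qubit 0: amplitudes (a, b) of (|…0…⟩, |…1…⟩) become ((a + b)/√2, (a − b)/√2). Kets absent from the input have amplitude 0.
(|010⟩, |110⟩): (a, b) = (-0.5147, (-0.7225 + 0.4616i)) → ((-0.8748 + 0.3264i), (0.1469 - 0.3264i))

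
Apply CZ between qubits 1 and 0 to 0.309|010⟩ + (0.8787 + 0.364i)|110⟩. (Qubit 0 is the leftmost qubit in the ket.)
0.309|010⟩ + (-0.8787 - 0.364i)|110⟩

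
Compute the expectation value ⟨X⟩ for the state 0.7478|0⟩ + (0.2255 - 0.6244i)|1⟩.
0.3373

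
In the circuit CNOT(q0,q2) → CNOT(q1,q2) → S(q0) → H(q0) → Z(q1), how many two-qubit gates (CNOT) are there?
2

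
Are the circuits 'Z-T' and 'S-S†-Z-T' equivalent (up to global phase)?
Yes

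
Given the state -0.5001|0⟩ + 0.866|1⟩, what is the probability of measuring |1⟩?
0.75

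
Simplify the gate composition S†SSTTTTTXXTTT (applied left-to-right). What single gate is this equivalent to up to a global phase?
S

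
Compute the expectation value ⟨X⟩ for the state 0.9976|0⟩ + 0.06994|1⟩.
0.1395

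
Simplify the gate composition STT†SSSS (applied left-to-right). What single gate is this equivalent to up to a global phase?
S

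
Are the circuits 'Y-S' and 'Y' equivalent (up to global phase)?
No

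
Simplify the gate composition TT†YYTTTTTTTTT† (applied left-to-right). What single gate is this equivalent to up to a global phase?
T†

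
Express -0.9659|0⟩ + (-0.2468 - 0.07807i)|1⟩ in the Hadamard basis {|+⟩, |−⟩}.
(-0.8575 - 0.0552i)|+⟩ + (-0.5085 + 0.0552i)|−⟩

With |ψ⟩ = α|0⟩ + β|1⟩, the Hadamard-basis coefficients are ⟨+|ψ⟩ = (α + β)/√2 and ⟨−|ψ⟩ = (α − β)/√2.
Here α = -0.9659, β = (-0.2468 - 0.07807i): (α + β)/√2 = (-0.8575 - 0.0552i), (α − β)/√2 = (-0.5085 + 0.0552i).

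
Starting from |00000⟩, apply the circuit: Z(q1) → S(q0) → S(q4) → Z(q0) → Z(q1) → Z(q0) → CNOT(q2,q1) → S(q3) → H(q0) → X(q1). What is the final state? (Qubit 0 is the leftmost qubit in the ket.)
1/√2|01000⟩ + 1/√2|11000⟩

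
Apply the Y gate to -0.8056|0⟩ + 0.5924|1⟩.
-0.5924i|0⟩ - 0.8056i|1⟩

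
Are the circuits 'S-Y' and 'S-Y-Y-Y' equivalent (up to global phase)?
Yes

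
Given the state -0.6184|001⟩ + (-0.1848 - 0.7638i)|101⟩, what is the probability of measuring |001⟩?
0.3824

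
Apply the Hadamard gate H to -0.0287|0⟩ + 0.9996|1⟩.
0.6865|0⟩ - 0.7271|1⟩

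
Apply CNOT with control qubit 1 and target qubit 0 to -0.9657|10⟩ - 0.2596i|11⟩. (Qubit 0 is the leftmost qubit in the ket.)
-0.2596i|01⟩ - 0.9657|10⟩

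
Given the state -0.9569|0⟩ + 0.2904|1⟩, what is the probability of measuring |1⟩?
0.08433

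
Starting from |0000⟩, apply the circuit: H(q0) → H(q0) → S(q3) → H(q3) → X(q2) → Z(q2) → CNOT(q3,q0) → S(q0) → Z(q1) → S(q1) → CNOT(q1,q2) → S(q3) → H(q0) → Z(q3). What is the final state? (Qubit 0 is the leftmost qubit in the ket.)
-1/2|0010⟩ - 1/2|0011⟩ - 1/2|1010⟩ + 1/2|1011⟩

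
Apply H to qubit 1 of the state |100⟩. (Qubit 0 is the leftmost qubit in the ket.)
1/√2|100⟩ + 1/√2|110⟩

H on qubit 1 mixes each pair of kets that differ only in qubit 1: amplitudes (a, b) of (|…0…⟩, |…1…⟩) become ((a + b)/√2, (a − b)/√2). Kets absent from the input have amplitude 0.
(|100⟩, |110⟩): (a, b) = (1, 0) → (1/√2, 1/√2)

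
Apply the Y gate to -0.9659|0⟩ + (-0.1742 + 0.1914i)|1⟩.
(0.1914 + 0.1742i)|0⟩ - 0.9659i|1⟩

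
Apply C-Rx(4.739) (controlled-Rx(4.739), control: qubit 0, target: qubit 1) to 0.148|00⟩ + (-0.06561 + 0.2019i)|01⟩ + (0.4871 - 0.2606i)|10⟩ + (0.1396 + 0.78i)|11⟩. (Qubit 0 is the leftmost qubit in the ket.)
0.148|00⟩ + (-0.06561 + 0.2019i)|01⟩ + (0.1952 + 0.08932i)|10⟩ + (-0.2818 - 0.8987i)|11⟩

C-Rx(4.739) leaves the control-|0⟩ kets |00⟩, |01⟩ unchanged and applies Rx(4.739) to qubit 1 on the control-|1⟩ pair (|10⟩, |11⟩).
Rx(4.739) = [[cos(θ/2), −i·sin(θ/2)], [−i·sin(θ/2), cos(θ/2)]]; θ = 4.739, cos(θ/2) ≈ -0.716452, sin(θ/2) ≈ 0.697636.
With a = amp(|10⟩) = (0.4871 - 0.2606i) and b = amp(|11⟩) = (0.1396 + 0.78i):
new amp(|10⟩) = (-0.716452)·a + (-0.697636i)·b = (0.1952 + 0.08932i)
new amp(|11⟩) = (-0.697636i)·a + (-0.716452)·b = (-0.2818 - 0.8987i)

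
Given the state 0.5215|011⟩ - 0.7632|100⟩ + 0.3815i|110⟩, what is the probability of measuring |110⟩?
0.1455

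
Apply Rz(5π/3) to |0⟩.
(-0.866 - (1/2)i)|0⟩

Rz(5π/3) = [[e^(−iθ/2), 0], [0, e^(iθ/2)]] with e^(±iθ/2) = cos(θ/2) ± i·sin(θ/2); θ = 5π/3, cos(θ/2) ≈ -0.866025, sin(θ/2) ≈ 0.5.
With a = amp(|0⟩) = 1 and b = amp(|1⟩) = 0:
new amp(|0⟩) = (-0.866025 - 0.5i)·a = (-0.866 - (1/2)i)
new amp(|1⟩) = (-0.866025 + 0.5i)·b = 0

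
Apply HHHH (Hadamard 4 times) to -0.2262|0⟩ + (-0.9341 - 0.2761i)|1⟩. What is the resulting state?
-0.2262|0⟩ + (-0.9341 - 0.2761i)|1⟩

H² = I, so an even number of Hadamards cancels: H^4 = I and the state is unchanged.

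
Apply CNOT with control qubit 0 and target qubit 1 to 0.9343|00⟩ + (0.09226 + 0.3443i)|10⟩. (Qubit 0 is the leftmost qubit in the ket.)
0.9343|00⟩ + (0.09226 + 0.3443i)|11⟩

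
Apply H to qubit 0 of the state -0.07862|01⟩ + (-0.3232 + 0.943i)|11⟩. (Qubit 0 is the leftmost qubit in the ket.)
(-0.2841 + 0.6668i)|01⟩ + (0.1729 - 0.6668i)|11⟩

H on qubit 0 mixes each pair of kets that differ only in qubit 0: amplitudes (a, b) of (|…0…⟩, |…1…⟩) become ((a + b)/√2, (a − b)/√2). Kets absent from the input have amplitude 0.
(|01⟩, |11⟩): (a, b) = (-0.07862, (-0.3232 + 0.943i)) → ((-0.2841 + 0.6668i), (0.1729 - 0.6668i))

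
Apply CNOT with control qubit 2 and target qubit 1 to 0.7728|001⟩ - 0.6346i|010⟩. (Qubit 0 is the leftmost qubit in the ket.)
-0.6346i|010⟩ + 0.7728|011⟩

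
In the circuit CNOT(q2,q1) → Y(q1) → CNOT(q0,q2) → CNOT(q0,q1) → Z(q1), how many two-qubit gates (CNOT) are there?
3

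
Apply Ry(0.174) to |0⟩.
0.9962|0⟩ + 0.08689|1⟩

Ry(0.174) = [[cos(θ/2), −sin(θ/2)], [sin(θ/2), cos(θ/2)]]; θ = 0.174, cos(θ/2) ≈ 0.996218, sin(θ/2) ≈ 0.0868903.
With a = amp(|0⟩) = 1 and b = amp(|1⟩) = 0:
new amp(|0⟩) = (0.996218)·a + (-0.0868903)·b = 0.9962
new amp(|1⟩) = (0.0868903)·a + (0.996218)·b = 0.08689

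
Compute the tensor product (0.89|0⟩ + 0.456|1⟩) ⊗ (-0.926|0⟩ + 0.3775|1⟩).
-0.8241|00⟩ + 0.336|01⟩ - 0.4223|10⟩ + 0.1721|11⟩

amp(|b₁b₂…⟩) = product of the factor amplitudes for bits b₁, b₂, …; only kets whose every factor amplitude is nonzero survive.
|00⟩: (0.89)(-0.926) = -0.8241
|01⟩: (0.89)(0.3775) = 0.336
|10⟩: (0.456)(-0.926) = -0.4223
|11⟩: (0.456)(0.3775) = 0.1721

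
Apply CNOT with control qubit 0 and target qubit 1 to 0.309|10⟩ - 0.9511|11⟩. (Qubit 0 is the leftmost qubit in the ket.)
-0.9511|10⟩ + 0.309|11⟩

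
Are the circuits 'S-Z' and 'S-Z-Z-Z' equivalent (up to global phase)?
Yes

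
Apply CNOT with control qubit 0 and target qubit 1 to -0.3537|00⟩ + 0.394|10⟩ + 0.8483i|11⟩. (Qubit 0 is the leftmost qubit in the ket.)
-0.3537|00⟩ + 0.8483i|10⟩ + 0.394|11⟩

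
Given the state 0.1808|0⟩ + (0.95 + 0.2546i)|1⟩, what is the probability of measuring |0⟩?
0.03269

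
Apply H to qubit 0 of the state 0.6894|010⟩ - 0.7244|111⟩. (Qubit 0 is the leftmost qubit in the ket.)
0.4875|010⟩ - 0.5122|011⟩ + 0.4875|110⟩ + 0.5122|111⟩

H on qubit 0 mixes each pair of kets that differ only in qubit 0: amplitudes (a, b) of (|…0…⟩, |…1…⟩) become ((a + b)/√2, (a − b)/√2). Kets absent from the input have amplitude 0.
(|010⟩, |110⟩): (a, b) = (0.6894, 0) → (0.4875, 0.4875)
(|011⟩, |111⟩): (a, b) = (0, -0.7244) → (-0.5122, 0.5122)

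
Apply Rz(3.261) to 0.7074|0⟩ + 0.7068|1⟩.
(-0.04221 - 0.7061i)|0⟩ + (-0.04217 + 0.7055i)|1⟩

Rz(3.261) = [[e^(−iθ/2), 0], [0, e^(iθ/2)]] with e^(±iθ/2) = cos(θ/2) ± i·sin(θ/2); θ = 3.261, cos(θ/2) ≈ -0.0596682, sin(θ/2) ≈ 0.998218.
With a = amp(|0⟩) = 0.7074 and b = amp(|1⟩) = 0.7068:
new amp(|0⟩) = (-0.0596682 - 0.998218i)·a = (-0.04221 - 0.7061i)
new amp(|1⟩) = (-0.0596682 + 0.998218i)·b = (-0.04217 + 0.7055i)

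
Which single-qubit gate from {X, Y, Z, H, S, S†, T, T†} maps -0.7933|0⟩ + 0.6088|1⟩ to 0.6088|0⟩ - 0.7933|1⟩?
X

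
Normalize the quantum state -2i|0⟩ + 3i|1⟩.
-0.5547i|0⟩ + 0.8321i|1⟩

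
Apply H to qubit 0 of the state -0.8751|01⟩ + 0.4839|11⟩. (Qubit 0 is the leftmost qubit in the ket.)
-0.2766|01⟩ - 0.961|11⟩

H on qubit 0 mixes each pair of kets that differ only in qubit 0: amplitudes (a, b) of (|…0…⟩, |…1…⟩) become ((a + b)/√2, (a − b)/√2). Kets absent from the input have amplitude 0.
(|01⟩, |11⟩): (a, b) = (-0.8751, 0.4839) → (-0.2766, -0.961)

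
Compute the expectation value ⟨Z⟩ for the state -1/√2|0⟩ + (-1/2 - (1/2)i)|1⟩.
0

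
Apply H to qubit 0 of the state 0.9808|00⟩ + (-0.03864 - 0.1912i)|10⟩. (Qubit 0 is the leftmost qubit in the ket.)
(0.6662 - 0.1352i)|00⟩ + (0.7209 + 0.1352i)|10⟩

H on qubit 0 mixes each pair of kets that differ only in qubit 0: amplitudes (a, b) of (|…0…⟩, |…1…⟩) become ((a + b)/√2, (a − b)/√2). Kets absent from the input have amplitude 0.
(|00⟩, |10⟩): (a, b) = (0.9808, (-0.03864 - 0.1912i)) → ((0.6662 - 0.1352i), (0.7209 + 0.1352i))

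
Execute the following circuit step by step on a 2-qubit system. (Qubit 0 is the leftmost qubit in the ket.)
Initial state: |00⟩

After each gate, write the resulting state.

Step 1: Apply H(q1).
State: 1/√2|00⟩ + 1/√2|01⟩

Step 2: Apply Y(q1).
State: -(1/√2)i|00⟩ + (1/√2)i|01⟩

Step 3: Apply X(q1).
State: (1/√2)i|00⟩ - (1/√2)i|01⟩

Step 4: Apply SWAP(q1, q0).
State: (1/√2)i|00⟩ - (1/√2)i|10⟩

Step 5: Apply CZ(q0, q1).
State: (1/√2)i|00⟩ - (1/√2)i|10⟩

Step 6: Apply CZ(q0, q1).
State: (1/√2)i|00⟩ - (1/√2)i|10⟩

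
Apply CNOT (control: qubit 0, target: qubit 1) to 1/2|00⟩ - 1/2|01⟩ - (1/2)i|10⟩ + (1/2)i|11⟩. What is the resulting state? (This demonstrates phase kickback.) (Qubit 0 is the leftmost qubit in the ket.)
1/2|00⟩ - 1/2|01⟩ + (1/2)i|10⟩ - (1/2)i|11⟩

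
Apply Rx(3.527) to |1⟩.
-0.9815i|0⟩ - 0.1915|1⟩

Rx(3.527) = [[cos(θ/2), −i·sin(θ/2)], [−i·sin(θ/2), cos(θ/2)]]; θ = 3.527, cos(θ/2) ≈ -0.191513, sin(θ/2) ≈ 0.98149.
With a = amp(|0⟩) = 0 and b = amp(|1⟩) = 1:
new amp(|0⟩) = (-0.191513)·a + (-0.98149i)·b = -0.9815i
new amp(|1⟩) = (-0.98149i)·a + (-0.191513)·b = -0.1915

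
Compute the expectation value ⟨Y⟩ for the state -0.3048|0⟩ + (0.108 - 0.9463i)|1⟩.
0.5769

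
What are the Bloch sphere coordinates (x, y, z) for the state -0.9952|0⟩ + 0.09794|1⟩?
(-0.1949, 0, 0.9808)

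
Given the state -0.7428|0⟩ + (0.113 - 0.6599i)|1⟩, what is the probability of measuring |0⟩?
0.5518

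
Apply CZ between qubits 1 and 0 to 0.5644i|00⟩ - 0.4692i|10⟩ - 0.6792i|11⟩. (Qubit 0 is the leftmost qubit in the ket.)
0.5644i|00⟩ - 0.4692i|10⟩ + 0.6792i|11⟩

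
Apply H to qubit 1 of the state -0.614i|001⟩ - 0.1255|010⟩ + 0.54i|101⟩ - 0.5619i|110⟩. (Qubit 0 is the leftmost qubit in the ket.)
-0.08874|000⟩ - 0.4342i|001⟩ + 0.08874|010⟩ - 0.4342i|011⟩ - 0.3973i|100⟩ + 0.3818i|101⟩ + 0.3973i|110⟩ + 0.3818i|111⟩

H on qubit 1 mixes each pair of kets that differ only in qubit 1: amplitudes (a, b) of (|…0…⟩, |…1…⟩) become ((a + b)/√2, (a − b)/√2). Kets absent from the input have amplitude 0.
(|000⟩, |010⟩): (a, b) = (0, -0.1255) → (-0.08874, 0.08874)
(|001⟩, |011⟩): (a, b) = (-0.614i, 0) → (-0.4342i, -0.4342i)
(|100⟩, |110⟩): (a, b) = (0, -0.5619i) → (-0.3973i, 0.3973i)
(|101⟩, |111⟩): (a, b) = (0.54i, 0) → (0.3818i, 0.3818i)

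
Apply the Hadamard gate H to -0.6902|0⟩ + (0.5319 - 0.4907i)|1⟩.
(-0.1119 - 0.347i)|0⟩ + (-0.8642 + 0.347i)|1⟩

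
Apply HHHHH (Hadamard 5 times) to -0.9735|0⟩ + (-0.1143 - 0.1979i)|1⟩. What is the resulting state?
(-0.7692 - 0.1399i)|0⟩ + (-0.6075 + 0.1399i)|1⟩

H² = I, so H^5 = H: a single Hadamard. With (a, b) = (-0.9735, (-0.1143 - 0.1979i)), H gives ((a + b)/√2, (a − b)/√2) = ((-0.7692 - 0.1399i), (-0.6075 + 0.1399i)).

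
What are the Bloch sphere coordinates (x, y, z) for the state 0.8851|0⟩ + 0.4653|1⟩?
(0.8237, 0, 0.5669)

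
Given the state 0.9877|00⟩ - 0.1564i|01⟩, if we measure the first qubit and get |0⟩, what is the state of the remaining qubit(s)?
0.9877|0⟩ - 0.1564i|1⟩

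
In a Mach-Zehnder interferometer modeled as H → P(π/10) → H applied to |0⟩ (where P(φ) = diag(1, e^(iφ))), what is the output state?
(0.9755 + 0.1545i)|0⟩ + (0.02447 - 0.1545i)|1⟩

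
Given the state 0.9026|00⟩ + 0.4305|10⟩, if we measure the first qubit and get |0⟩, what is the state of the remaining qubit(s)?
|0⟩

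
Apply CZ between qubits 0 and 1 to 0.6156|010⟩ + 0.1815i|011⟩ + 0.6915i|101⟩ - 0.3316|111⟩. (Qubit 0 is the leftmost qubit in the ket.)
0.6156|010⟩ + 0.1815i|011⟩ + 0.6915i|101⟩ + 0.3316|111⟩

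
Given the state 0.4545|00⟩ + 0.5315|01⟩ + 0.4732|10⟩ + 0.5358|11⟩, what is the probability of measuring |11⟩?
0.2871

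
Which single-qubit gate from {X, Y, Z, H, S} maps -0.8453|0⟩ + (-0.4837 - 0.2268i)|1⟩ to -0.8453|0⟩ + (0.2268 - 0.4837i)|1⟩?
S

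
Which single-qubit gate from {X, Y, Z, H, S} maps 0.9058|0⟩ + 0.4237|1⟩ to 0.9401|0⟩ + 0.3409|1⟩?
H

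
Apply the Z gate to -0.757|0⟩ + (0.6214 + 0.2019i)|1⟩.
-0.757|0⟩ + (-0.6214 - 0.2019i)|1⟩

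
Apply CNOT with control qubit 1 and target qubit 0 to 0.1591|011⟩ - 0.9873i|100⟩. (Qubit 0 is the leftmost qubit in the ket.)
-0.9873i|100⟩ + 0.1591|111⟩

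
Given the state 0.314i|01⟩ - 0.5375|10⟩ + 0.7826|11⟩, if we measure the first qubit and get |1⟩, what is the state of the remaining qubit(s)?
-0.5661|0⟩ + 0.8243|1⟩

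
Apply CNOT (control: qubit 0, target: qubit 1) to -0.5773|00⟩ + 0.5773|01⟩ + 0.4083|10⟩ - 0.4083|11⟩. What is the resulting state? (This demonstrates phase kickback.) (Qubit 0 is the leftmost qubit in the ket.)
-0.5773|00⟩ + 0.5773|01⟩ - 0.4083|10⟩ + 0.4083|11⟩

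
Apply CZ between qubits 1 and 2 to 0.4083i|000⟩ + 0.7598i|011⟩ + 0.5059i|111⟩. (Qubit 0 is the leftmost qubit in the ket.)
0.4083i|000⟩ - 0.7598i|011⟩ - 0.5059i|111⟩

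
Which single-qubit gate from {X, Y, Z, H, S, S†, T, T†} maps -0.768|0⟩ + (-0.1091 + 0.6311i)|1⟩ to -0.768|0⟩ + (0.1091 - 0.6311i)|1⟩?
Z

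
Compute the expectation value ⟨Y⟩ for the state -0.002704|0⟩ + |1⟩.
0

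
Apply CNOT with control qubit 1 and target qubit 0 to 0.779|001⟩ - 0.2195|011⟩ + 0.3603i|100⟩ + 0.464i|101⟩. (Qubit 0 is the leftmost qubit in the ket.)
0.779|001⟩ + 0.3603i|100⟩ + 0.464i|101⟩ - 0.2195|111⟩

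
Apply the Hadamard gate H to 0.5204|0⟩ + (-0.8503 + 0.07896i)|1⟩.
(-0.2333 + 0.05583i)|0⟩ + (0.9692 - 0.05583i)|1⟩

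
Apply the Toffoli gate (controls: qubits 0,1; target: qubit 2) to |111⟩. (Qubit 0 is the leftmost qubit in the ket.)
|110⟩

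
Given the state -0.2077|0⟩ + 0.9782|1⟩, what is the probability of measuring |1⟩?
0.9569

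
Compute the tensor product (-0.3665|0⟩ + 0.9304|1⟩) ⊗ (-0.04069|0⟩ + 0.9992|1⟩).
0.01491|00⟩ - 0.3662|01⟩ - 0.03786|10⟩ + 0.9297|11⟩

amp(|b₁b₂…⟩) = product of the factor amplitudes for bits b₁, b₂, …; only kets whose every factor amplitude is nonzero survive.
|00⟩: (-0.3665)(-0.04069) = 0.01491
|01⟩: (-0.3665)(0.9992) = -0.3662
|10⟩: (0.9304)(-0.04069) = -0.03786
|11⟩: (0.9304)(0.9992) = 0.9297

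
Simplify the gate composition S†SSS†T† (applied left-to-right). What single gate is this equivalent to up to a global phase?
T†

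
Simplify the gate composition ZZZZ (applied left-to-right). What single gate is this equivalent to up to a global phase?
I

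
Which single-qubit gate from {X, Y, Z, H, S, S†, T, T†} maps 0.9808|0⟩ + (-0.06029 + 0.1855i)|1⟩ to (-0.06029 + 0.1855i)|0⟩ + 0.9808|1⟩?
X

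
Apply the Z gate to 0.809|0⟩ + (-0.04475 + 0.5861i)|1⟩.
0.809|0⟩ + (0.04475 - 0.5861i)|1⟩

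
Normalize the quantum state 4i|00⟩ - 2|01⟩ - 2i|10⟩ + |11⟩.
0.8i|00⟩ - 0.4|01⟩ - 0.4i|10⟩ + 0.2|11⟩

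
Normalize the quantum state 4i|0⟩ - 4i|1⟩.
(1/√2)i|0⟩ - (1/√2)i|1⟩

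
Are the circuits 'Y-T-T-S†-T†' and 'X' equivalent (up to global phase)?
No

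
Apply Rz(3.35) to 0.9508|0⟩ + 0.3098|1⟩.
(-0.0989 - 0.9456i)|0⟩ + (-0.03222 + 0.3081i)|1⟩

Rz(3.35) = [[e^(−iθ/2), 0], [0, e^(iθ/2)]] with e^(±iθ/2) = cos(θ/2) ± i·sin(θ/2); θ = 3.35, cos(θ/2) ≈ -0.104015, sin(θ/2) ≈ 0.994576.
With a = amp(|0⟩) = 0.9508 and b = amp(|1⟩) = 0.3098:
new amp(|0⟩) = (-0.104015 - 0.994576i)·a = (-0.0989 - 0.9456i)
new amp(|1⟩) = (-0.104015 + 0.994576i)·b = (-0.03222 + 0.3081i)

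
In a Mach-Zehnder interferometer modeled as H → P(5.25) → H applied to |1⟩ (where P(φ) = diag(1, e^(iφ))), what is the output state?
(0.244 + 0.4295i)|0⟩ + (0.756 - 0.4295i)|1⟩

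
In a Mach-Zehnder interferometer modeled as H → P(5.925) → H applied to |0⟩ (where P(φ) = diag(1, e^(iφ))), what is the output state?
(0.9683 - 0.1753i)|0⟩ + (0.03173 + 0.1753i)|1⟩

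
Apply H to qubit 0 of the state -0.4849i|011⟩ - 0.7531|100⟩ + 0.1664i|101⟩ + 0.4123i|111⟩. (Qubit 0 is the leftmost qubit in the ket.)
-0.5325|000⟩ + 0.1177i|001⟩ - 0.05134i|011⟩ + 0.5325|100⟩ - 0.1177i|101⟩ - 0.6344i|111⟩

H on qubit 0 mixes each pair of kets that differ only in qubit 0: amplitudes (a, b) of (|…0…⟩, |…1…⟩) become ((a + b)/√2, (a − b)/√2). Kets absent from the input have amplitude 0.
(|000⟩, |100⟩): (a, b) = (0, -0.7531) → (-0.5325, 0.5325)
(|001⟩, |101⟩): (a, b) = (0, 0.1664i) → (0.1177i, -0.1177i)
(|011⟩, |111⟩): (a, b) = (-0.4849i, 0.4123i) → (-0.05134i, -0.6344i)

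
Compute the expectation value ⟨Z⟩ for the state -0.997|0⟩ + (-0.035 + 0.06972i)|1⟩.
0.9879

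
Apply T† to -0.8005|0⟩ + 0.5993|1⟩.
-0.8005|0⟩ + (0.4238 - 0.4238i)|1⟩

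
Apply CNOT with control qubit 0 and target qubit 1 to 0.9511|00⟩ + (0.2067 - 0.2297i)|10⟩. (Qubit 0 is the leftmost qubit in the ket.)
0.9511|00⟩ + (0.2067 - 0.2297i)|11⟩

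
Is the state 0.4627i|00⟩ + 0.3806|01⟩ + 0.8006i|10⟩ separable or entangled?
Entangled

Writing the state as a|00⟩ + b|01⟩ + c|10⟩ + d|11⟩, it is a product state iff ad − bc = 0.
Here (a, b, c, d) = (0.4627i, 0.3806, 0.8006i, 0): ad − bc = (0.4627i)(0) − (0.3806)(0.8006i) = -0.3047i ≠ 0, so the state is entangled.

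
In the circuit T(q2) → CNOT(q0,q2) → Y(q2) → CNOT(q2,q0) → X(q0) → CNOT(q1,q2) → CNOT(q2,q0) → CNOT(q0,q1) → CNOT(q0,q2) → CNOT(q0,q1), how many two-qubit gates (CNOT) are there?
7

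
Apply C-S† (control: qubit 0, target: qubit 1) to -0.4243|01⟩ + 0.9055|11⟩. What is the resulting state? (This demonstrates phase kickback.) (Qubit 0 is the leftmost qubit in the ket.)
-0.4243|01⟩ - 0.9055i|11⟩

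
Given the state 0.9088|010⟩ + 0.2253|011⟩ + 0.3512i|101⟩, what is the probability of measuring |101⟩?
0.1233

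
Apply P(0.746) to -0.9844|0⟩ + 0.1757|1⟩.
-0.9844|0⟩ + (0.129 + 0.1192i)|1⟩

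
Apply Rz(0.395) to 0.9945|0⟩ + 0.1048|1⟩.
(0.9752 - 0.1951i)|0⟩ + (0.1028 + 0.02056i)|1⟩

Rz(0.395) = [[e^(−iθ/2), 0], [0, e^(iθ/2)]] with e^(±iθ/2) = cos(θ/2) ± i·sin(θ/2); θ = 0.395, cos(θ/2) ≈ 0.98056, sin(θ/2) ≈ 0.196219.
With a = amp(|0⟩) = 0.9945 and b = amp(|1⟩) = 0.1048:
new amp(|0⟩) = (0.98056 - 0.196219i)·a = (0.9752 - 0.1951i)
new amp(|1⟩) = (0.98056 + 0.196219i)·b = (0.1028 + 0.02056i)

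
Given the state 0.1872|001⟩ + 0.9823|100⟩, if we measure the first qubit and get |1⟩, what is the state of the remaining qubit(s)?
|00⟩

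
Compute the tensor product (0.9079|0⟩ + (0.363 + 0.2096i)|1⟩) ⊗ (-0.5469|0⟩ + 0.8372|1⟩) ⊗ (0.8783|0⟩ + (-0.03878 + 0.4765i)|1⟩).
-0.4361|000⟩ + (0.01926 - 0.2366i)|001⟩ + 0.6676|010⟩ + (-0.02948 + 0.3622i)|011⟩ + (-0.1744 - 0.1007i)|100⟩ + (0.06232 - 0.09015i)|101⟩ + (0.2669 + 0.1541i)|110⟩ + (-0.0954 + 0.138i)|111⟩

amp(|b₁b₂…⟩) = product of the factor amplitudes for bits b₁, b₂, …; only kets whose every factor amplitude is nonzero survive.
|000⟩: (0.9079)(-0.5469)(0.8783) = -0.4361
|001⟩: (0.9079)(-0.5469)(-0.03878 + 0.4765i) = (0.01926 - 0.2366i)
|010⟩: (0.9079)(0.8372)(0.8783) = 0.6676
|011⟩: (0.9079)(0.8372)(-0.03878 + 0.4765i) = (-0.02948 + 0.3622i)
|100⟩: (0.363 + 0.2096i)(-0.5469)(0.8783) = (-0.1744 - 0.1007i)
|101⟩: (0.363 + 0.2096i)(-0.5469)(-0.03878 + 0.4765i) = (0.06232 - 0.09015i)
|110⟩: (0.363 + 0.2096i)(0.8372)(0.8783) = (0.2669 + 0.1541i)
|111⟩: (0.363 + 0.2096i)(0.8372)(-0.03878 + 0.4765i) = (-0.0954 + 0.138i)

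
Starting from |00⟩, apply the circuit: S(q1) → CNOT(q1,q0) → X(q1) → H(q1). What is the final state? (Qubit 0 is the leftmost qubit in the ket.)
1/√2|00⟩ - 1/√2|01⟩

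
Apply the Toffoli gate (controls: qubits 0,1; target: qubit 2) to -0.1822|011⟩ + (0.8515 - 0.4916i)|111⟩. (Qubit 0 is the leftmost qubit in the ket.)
-0.1822|011⟩ + (0.8515 - 0.4916i)|110⟩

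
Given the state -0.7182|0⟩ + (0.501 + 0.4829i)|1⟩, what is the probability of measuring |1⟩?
0.4842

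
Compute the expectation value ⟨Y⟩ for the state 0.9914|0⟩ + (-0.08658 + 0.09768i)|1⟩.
0.1937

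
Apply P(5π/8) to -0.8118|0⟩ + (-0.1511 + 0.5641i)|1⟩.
-0.8118|0⟩ + (-0.4633 - 0.3555i)|1⟩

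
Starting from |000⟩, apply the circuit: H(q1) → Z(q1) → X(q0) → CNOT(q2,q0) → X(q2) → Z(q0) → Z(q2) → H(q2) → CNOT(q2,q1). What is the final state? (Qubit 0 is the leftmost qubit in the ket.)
1/2|100⟩ + 1/2|101⟩ - 1/2|110⟩ - 1/2|111⟩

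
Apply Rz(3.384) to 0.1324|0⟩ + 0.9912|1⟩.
(-0.01601 - 0.1314i)|0⟩ + (-0.1198 + 0.9839i)|1⟩

Rz(3.384) = [[e^(−iθ/2), 0], [0, e^(iθ/2)]] with e^(±iθ/2) = cos(θ/2) ± i·sin(θ/2); θ = 3.384, cos(θ/2) ≈ -0.120907, sin(θ/2) ≈ 0.992664.
With a = amp(|0⟩) = 0.1324 and b = amp(|1⟩) = 0.9912:
new amp(|0⟩) = (-0.120907 - 0.992664i)·a = (-0.01601 - 0.1314i)
new amp(|1⟩) = (-0.120907 + 0.992664i)·b = (-0.1198 + 0.9839i)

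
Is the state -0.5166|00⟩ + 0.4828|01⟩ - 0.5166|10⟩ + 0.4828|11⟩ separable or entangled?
Separable

Writing the state as a|00⟩ + b|01⟩ + c|10⟩ + d|11⟩, it is a product state iff ad − bc = 0.
Here (a, b, c, d) = (-0.5166, 0.4828, -0.5166, 0.4828): ad − bc = (-0.5166)(0.4828) − (0.4828)(-0.5166) = 0, so the state is separable.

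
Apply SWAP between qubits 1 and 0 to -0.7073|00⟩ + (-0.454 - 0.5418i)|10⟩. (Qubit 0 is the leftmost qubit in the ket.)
-0.7073|00⟩ + (-0.454 - 0.5418i)|01⟩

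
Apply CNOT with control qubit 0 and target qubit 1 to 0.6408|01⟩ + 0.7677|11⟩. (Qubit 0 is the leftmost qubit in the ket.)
0.6408|01⟩ + 0.7677|10⟩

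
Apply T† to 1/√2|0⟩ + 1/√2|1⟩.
1/√2|0⟩ + (1/2 - (1/2)i)|1⟩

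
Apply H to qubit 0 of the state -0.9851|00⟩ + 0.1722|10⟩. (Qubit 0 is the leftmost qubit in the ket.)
-0.5748|00⟩ - 0.8183|10⟩

H on qubit 0 mixes each pair of kets that differ only in qubit 0: amplitudes (a, b) of (|…0…⟩, |…1…⟩) become ((a + b)/√2, (a − b)/√2). Kets absent from the input have amplitude 0.
(|00⟩, |10⟩): (a, b) = (-0.9851, 0.1722) → (-0.5748, -0.8183)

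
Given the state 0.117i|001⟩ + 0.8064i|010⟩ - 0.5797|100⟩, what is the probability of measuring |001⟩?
0.01369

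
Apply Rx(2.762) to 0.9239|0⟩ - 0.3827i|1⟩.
-0.2015|0⟩ - 0.9795i|1⟩

Rx(2.762) = [[cos(θ/2), −i·sin(θ/2)], [−i·sin(θ/2), cos(θ/2)]]; θ = 2.762, cos(θ/2) ≈ 0.188659, sin(θ/2) ≈ 0.982043.
With a = amp(|0⟩) = 0.9239 and b = amp(|1⟩) = -0.3827i:
new amp(|0⟩) = (0.188659)·a + (-0.982043i)·b = -0.2015
new amp(|1⟩) = (-0.982043i)·a + (0.188659)·b = -0.9795i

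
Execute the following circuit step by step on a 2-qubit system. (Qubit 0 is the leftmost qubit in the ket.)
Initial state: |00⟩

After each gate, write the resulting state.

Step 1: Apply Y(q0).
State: i|10⟩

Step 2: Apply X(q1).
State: i|11⟩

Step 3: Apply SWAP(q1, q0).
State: i|11⟩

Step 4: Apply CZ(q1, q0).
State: -i|11⟩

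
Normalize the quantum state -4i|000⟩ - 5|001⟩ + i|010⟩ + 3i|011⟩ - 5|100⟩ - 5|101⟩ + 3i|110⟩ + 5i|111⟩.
-0.3443i|000⟩ - 0.4303|001⟩ + 0.08607i|010⟩ + 0.2582i|011⟩ - 0.4303|100⟩ - 0.4303|101⟩ + 0.2582i|110⟩ + 0.4303i|111⟩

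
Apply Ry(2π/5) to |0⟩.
0.809|0⟩ + 0.5878|1⟩

Ry(2π/5) = [[cos(θ/2), −sin(θ/2)], [sin(θ/2), cos(θ/2)]]; θ = 2π/5, cos(θ/2) ≈ 0.809017, sin(θ/2) ≈ 0.587785.
With a = amp(|0⟩) = 1 and b = amp(|1⟩) = 0:
new amp(|0⟩) = (0.809017)·a + (-0.587785)·b = 0.809
new amp(|1⟩) = (0.587785)·a + (0.809017)·b = 0.5878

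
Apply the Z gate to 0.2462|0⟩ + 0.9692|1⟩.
0.2462|0⟩ - 0.9692|1⟩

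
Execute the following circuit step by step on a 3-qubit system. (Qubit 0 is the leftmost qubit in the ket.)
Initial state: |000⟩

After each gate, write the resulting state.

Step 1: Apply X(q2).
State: |001⟩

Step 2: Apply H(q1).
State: 1/√2|001⟩ + 1/√2|011⟩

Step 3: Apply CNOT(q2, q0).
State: 1/√2|101⟩ + 1/√2|111⟩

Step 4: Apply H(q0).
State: 1/2|001⟩ + 1/2|011⟩ - 1/2|101⟩ - 1/2|111⟩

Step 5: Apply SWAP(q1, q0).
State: 1/2|001⟩ - 1/2|011⟩ + 1/2|101⟩ - 1/2|111⟩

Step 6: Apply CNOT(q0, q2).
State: 1/2|001⟩ - 1/2|011⟩ + 1/2|100⟩ - 1/2|110⟩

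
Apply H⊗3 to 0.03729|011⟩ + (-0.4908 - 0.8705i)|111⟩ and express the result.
(-0.1603 - 0.3078i)|000⟩ + (0.1603 + 0.3078i)|001⟩ + (0.1603 + 0.3078i)|010⟩ + (-0.1603 - 0.3078i)|011⟩ + (0.1867 + 0.3078i)|100⟩ + (-0.1867 - 0.3078i)|101⟩ + (-0.1867 - 0.3078i)|110⟩ + (0.1867 + 0.3078i)|111⟩

H⊗3 gives amp(|y⟩) = (1/2√2) Σ_x (−1)^(x·y) amp(|x⟩), where x·y is the number of positions in which both x and y have a 1.
|000⟩: (0.03729 + (-0.4908 - 0.8705i))/(2√2) = (-0.1603 - 0.3078i)
|001⟩: (-0.03729 - (-0.4908 - 0.8705i))/(2√2) = (0.1603 + 0.3078i)
|010⟩: (-0.03729 - (-0.4908 - 0.8705i))/(2√2) = (0.1603 + 0.3078i)
|011⟩: (0.03729 + (-0.4908 - 0.8705i))/(2√2) = (-0.1603 - 0.3078i)
|100⟩: (0.03729 - (-0.4908 - 0.8705i))/(2√2) = (0.1867 + 0.3078i)
|101⟩: (-0.03729 + (-0.4908 - 0.8705i))/(2√2) = (-0.1867 - 0.3078i)
|110⟩: (-0.03729 + (-0.4908 - 0.8705i))/(2√2) = (-0.1867 - 0.3078i)
|111⟩: (0.03729 - (-0.4908 - 0.8705i))/(2√2) = (0.1867 + 0.3078i)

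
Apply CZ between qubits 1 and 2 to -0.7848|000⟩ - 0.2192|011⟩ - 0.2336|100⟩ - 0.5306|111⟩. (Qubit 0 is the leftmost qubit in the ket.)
-0.7848|000⟩ + 0.2192|011⟩ - 0.2336|100⟩ + 0.5306|111⟩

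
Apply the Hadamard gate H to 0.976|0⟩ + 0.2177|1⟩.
0.8441|0⟩ + 0.5362|1⟩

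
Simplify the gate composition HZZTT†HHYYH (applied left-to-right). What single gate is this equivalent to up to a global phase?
I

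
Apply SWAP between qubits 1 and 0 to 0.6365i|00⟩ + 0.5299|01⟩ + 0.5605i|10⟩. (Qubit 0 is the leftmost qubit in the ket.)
0.6365i|00⟩ + 0.5605i|01⟩ + 0.5299|10⟩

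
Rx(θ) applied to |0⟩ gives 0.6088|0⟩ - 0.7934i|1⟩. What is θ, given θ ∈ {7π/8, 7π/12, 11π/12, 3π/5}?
7π/12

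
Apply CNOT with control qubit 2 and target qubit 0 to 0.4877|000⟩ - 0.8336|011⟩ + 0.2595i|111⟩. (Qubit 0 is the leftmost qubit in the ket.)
0.4877|000⟩ + 0.2595i|011⟩ - 0.8336|111⟩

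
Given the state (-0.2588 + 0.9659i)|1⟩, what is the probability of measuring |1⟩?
0.9999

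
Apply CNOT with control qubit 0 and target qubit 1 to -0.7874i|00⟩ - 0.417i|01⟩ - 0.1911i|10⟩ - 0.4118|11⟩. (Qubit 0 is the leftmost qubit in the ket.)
-0.7874i|00⟩ - 0.417i|01⟩ - 0.4118|10⟩ - 0.1911i|11⟩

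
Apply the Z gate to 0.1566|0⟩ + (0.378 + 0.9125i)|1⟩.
0.1566|0⟩ + (-0.378 - 0.9125i)|1⟩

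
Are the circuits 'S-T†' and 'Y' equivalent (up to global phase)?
No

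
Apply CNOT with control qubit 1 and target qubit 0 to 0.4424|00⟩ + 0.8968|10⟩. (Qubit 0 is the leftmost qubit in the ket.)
0.4424|00⟩ + 0.8968|10⟩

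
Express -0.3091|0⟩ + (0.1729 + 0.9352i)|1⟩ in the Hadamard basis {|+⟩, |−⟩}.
(-0.09631 + 0.6613i)|+⟩ + (-0.3408 - 0.6613i)|−⟩

With |ψ⟩ = α|0⟩ + β|1⟩, the Hadamard-basis coefficients are ⟨+|ψ⟩ = (α + β)/√2 and ⟨−|ψ⟩ = (α − β)/√2.
Here α = -0.3091, β = (0.1729 + 0.9352i): (α + β)/√2 = (-0.09631 + 0.6613i), (α − β)/√2 = (-0.3408 - 0.6613i).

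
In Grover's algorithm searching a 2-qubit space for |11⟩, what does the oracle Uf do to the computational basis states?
Uf|x⟩ = -|x⟩ if x = 11, else |x⟩ (phase flip on target)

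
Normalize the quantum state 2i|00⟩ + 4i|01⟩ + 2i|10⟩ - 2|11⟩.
(1/√7)i|00⟩ + 0.7559i|01⟩ + (1/√7)i|10⟩ - 1/√7|11⟩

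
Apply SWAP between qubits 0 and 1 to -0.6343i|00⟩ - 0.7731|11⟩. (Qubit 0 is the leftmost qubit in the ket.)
-0.6343i|00⟩ - 0.7731|11⟩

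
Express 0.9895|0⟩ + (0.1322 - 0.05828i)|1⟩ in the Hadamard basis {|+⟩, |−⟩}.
(0.7932 - 0.04121i)|+⟩ + (0.6062 + 0.04121i)|−⟩

With |ψ⟩ = α|0⟩ + β|1⟩, the Hadamard-basis coefficients are ⟨+|ψ⟩ = (α + β)/√2 and ⟨−|ψ⟩ = (α − β)/√2.
Here α = 0.9895, β = (0.1322 - 0.05828i): (α + β)/√2 = (0.7932 - 0.04121i), (α − β)/√2 = (0.6062 + 0.04121i).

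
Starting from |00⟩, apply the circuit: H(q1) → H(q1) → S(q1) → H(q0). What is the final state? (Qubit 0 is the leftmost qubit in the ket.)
1/√2|00⟩ + 1/√2|10⟩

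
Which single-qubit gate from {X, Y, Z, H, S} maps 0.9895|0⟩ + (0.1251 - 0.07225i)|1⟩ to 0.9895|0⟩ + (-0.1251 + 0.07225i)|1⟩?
Z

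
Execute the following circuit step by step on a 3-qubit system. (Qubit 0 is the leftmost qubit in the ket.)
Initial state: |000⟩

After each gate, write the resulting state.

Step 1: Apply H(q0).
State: 1/√2|000⟩ + 1/√2|100⟩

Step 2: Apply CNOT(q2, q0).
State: 1/√2|000⟩ + 1/√2|100⟩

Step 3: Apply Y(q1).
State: (1/√2)i|010⟩ + (1/√2)i|110⟩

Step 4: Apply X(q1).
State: (1/√2)i|000⟩ + (1/√2)i|100⟩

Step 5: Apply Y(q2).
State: -1/√2|001⟩ - 1/√2|101⟩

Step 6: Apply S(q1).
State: -1/√2|001⟩ - 1/√2|101⟩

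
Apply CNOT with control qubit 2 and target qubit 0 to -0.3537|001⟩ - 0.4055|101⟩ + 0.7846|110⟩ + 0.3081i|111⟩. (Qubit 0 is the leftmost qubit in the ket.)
-0.4055|001⟩ + 0.3081i|011⟩ - 0.3537|101⟩ + 0.7846|110⟩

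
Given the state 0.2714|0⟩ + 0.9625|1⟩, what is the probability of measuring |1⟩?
0.9264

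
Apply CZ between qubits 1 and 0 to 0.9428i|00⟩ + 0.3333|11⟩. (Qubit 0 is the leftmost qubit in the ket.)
0.9428i|00⟩ - 0.3333|11⟩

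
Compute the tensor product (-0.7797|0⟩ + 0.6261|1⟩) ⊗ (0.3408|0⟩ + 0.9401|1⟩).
-0.2657|00⟩ - 0.733|01⟩ + 0.2134|10⟩ + 0.5886|11⟩

amp(|b₁b₂…⟩) = product of the factor amplitudes for bits b₁, b₂, …; only kets whose every factor amplitude is nonzero survive.
|00⟩: (-0.7797)(0.3408) = -0.2657
|01⟩: (-0.7797)(0.9401) = -0.733
|10⟩: (0.6261)(0.3408) = 0.2134
|11⟩: (0.6261)(0.9401) = 0.5886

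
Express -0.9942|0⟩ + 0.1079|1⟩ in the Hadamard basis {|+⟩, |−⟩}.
-0.6267|+⟩ - 0.7793|−⟩

With |ψ⟩ = α|0⟩ + β|1⟩, the Hadamard-basis coefficients are ⟨+|ψ⟩ = (α + β)/√2 and ⟨−|ψ⟩ = (α − β)/√2.
Here α = -0.9942, β = 0.1079: (α + β)/√2 = -0.6267, (α − β)/√2 = -0.7793.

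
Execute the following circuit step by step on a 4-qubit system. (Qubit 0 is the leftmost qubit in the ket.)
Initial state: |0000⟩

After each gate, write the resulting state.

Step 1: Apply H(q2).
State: 1/√2|0000⟩ + 1/√2|0010⟩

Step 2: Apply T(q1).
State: 1/√2|0000⟩ + 1/√2|0010⟩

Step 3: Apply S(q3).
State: 1/√2|0000⟩ + 1/√2|0010⟩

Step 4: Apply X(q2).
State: 1/√2|0000⟩ + 1/√2|0010⟩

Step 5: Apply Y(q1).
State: (1/√2)i|0100⟩ + (1/√2)i|0110⟩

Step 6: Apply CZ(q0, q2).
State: (1/√2)i|0100⟩ + (1/√2)i|0110⟩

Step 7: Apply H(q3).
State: (1/2)i|0100⟩ + (1/2)i|0101⟩ + (1/2)i|0110⟩ + (1/2)i|0111⟩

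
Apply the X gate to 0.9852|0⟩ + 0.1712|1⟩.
0.1712|0⟩ + 0.9852|1⟩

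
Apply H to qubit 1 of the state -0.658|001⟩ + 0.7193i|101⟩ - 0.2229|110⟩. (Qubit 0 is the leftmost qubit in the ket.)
-0.4653|001⟩ - 0.4653|011⟩ - 0.1576|100⟩ + 0.5086i|101⟩ + 0.1576|110⟩ + 0.5086i|111⟩

H on qubit 1 mixes each pair of kets that differ only in qubit 1: amplitudes (a, b) of (|…0…⟩, |…1…⟩) become ((a + b)/√2, (a − b)/√2). Kets absent from the input have amplitude 0.
(|001⟩, |011⟩): (a, b) = (-0.658, 0) → (-0.4653, -0.4653)
(|100⟩, |110⟩): (a, b) = (0, -0.2229) → (-0.1576, 0.1576)
(|101⟩, |111⟩): (a, b) = (0.7193i, 0) → (0.5086i, 0.5086i)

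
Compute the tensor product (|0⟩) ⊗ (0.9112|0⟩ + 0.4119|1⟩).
0.9112|00⟩ + 0.4119|01⟩

amp(|b₁b₂…⟩) = product of the factor amplitudes for bits b₁, b₂, …; only kets whose every factor amplitude is nonzero survive.
|00⟩: (1)(0.9112) = 0.9112
|01⟩: (1)(0.4119) = 0.4119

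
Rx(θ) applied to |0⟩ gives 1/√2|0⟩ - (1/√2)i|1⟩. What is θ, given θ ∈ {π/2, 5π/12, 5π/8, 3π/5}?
π/2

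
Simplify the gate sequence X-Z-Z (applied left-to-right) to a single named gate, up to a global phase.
X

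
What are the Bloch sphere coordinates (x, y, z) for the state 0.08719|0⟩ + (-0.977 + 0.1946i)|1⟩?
(-0.1704, 0.03393, -0.9848)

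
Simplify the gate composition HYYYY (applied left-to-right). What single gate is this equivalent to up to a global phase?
H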